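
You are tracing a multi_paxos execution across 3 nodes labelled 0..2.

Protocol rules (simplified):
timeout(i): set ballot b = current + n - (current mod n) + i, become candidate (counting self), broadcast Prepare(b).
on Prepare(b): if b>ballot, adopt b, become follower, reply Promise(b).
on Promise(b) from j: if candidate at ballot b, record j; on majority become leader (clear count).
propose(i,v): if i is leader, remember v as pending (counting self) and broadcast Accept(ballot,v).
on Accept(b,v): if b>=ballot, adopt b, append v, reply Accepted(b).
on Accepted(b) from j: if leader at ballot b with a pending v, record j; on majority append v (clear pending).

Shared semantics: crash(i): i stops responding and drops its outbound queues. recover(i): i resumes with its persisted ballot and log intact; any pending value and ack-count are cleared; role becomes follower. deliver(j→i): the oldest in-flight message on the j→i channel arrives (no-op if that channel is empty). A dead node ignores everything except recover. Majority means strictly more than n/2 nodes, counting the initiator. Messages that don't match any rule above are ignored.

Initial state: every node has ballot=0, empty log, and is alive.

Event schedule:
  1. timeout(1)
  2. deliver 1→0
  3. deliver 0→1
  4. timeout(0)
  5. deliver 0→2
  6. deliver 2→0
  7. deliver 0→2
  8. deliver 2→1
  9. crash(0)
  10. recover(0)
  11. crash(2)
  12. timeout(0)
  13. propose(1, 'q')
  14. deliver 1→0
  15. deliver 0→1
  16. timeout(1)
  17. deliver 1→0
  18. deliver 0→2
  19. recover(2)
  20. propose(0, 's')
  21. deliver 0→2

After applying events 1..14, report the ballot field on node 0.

step 1 timeout(1): 1={cand,b=4,log=-}
step 2 deliver 1→0: 0={foll,b=4,log=-}
step 3 deliver 0→1: 1={lead,b=4,log=-}
step 4 timeout(0): 0={cand,b=6,log=-}
step 5 deliver 0→2: 2={foll,b=6,log=-}
step 6 deliver 2→0: 0={lead,b=6,log=-}
step 7 deliver 0→2: —
step 8 deliver 2→1: —
step 9 crash(0): 0={✗lead,b=6,log=-}
step 10 recover(0): 0={foll,b=6,log=-}
step 11 crash(2): 2={✗foll,b=6,log=-}
step 12 timeout(0): 0={cand,b=9,log=-}
step 13 propose(1,'q'): —
step 14 deliver 1→0: —

9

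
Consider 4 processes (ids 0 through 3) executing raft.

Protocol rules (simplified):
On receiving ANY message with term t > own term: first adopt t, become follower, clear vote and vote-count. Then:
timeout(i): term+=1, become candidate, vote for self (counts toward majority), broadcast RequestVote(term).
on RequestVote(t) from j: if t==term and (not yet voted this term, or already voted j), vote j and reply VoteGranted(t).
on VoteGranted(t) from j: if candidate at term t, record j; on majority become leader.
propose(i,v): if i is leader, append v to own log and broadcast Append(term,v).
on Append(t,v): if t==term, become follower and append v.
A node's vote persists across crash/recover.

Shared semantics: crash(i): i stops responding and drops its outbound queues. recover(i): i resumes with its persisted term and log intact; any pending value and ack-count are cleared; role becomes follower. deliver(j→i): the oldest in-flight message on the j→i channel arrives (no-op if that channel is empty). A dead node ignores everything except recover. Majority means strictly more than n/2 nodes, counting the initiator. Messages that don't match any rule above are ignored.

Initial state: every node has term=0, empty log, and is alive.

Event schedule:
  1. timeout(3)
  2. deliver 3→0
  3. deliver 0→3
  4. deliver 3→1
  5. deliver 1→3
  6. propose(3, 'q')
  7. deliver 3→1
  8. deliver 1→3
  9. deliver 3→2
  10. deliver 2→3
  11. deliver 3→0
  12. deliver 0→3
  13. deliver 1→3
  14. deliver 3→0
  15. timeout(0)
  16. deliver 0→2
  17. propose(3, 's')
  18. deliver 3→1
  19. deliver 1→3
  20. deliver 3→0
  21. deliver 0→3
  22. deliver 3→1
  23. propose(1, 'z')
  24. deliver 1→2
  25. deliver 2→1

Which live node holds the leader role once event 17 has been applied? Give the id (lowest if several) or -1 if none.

3

[1] timeout(3) → N3(cand t1 [-])
[2] deliver 3→0 → N0(foll t1 [-])
[3] deliver 0→3 → ∅
[4] deliver 3→1 → N1(foll t1 [-])
[5] deliver 1→3 → N3(lead t1 [-])
[6] propose(3,'q') → N3(lead t1 [q])
[7] deliver 3→1 → N1(foll t1 [q])
[8] deliver 1→3 → ∅
[9] deliver 3→2 → N2(foll t1 [-])
[10] deliver 2→3 → ∅
[11] deliver 3→0 → N0(foll t1 [q])
[12] deliver 0→3 → ∅
[13] deliver 1→3 → ∅
[14] deliver 3→0 → ∅
[15] timeout(0) → N0(cand t2 [q])
[16] deliver 0→2 → N2(foll t2 [-])
[17] propose(3,'s') → N3(lead t1 [q,s])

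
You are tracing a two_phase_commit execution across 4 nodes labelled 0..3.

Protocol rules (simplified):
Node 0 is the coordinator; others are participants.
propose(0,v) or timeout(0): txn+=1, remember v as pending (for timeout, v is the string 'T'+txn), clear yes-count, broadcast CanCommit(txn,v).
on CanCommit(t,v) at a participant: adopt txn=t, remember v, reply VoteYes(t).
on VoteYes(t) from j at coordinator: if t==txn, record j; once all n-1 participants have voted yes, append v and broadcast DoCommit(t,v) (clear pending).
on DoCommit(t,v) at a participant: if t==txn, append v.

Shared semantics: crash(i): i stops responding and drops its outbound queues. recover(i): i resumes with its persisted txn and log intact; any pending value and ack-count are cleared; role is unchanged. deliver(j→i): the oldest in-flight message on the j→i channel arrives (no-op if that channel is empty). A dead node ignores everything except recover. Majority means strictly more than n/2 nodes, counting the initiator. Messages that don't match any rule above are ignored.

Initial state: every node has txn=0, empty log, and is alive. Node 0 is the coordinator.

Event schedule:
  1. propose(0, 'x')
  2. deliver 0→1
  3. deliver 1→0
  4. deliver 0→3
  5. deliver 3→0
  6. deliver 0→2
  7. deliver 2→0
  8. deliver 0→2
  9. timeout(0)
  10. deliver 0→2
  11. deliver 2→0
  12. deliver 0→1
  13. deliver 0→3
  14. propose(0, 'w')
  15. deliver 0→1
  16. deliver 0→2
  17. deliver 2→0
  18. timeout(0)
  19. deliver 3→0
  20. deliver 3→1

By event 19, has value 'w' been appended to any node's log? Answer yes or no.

e1 propose(0,'x'): 0[coor,t=1,-]
e2 deliver 0→1: 1[part,t=1,-]
e3 deliver 1→0: ·
e4 deliver 0→3: 3[part,t=1,-]
e5 deliver 3→0: ·
e6 deliver 0→2: 2[part,t=1,-]
e7 deliver 2→0: 0[coor,t=1,x]
e8 deliver 0→2: 2[part,t=1,x]
e9 timeout(0): 0[coor,t=2,x]
e10 deliver 0→2: 2[part,t=2,x]
e11 deliver 2→0: ·
e12 deliver 0→1: 1[part,t=1,x]
e13 deliver 0→3: 3[part,t=1,x]
e14 propose(0,'w'): 0[coor,t=3,x]
e15 deliver 0→1: 1[part,t=2,x]
e16 deliver 0→2: 2[part,t=3,x]
e17 deliver 2→0: ·
e18 timeout(0): 0[coor,t=4,x]
e19 deliver 3→0: ·

no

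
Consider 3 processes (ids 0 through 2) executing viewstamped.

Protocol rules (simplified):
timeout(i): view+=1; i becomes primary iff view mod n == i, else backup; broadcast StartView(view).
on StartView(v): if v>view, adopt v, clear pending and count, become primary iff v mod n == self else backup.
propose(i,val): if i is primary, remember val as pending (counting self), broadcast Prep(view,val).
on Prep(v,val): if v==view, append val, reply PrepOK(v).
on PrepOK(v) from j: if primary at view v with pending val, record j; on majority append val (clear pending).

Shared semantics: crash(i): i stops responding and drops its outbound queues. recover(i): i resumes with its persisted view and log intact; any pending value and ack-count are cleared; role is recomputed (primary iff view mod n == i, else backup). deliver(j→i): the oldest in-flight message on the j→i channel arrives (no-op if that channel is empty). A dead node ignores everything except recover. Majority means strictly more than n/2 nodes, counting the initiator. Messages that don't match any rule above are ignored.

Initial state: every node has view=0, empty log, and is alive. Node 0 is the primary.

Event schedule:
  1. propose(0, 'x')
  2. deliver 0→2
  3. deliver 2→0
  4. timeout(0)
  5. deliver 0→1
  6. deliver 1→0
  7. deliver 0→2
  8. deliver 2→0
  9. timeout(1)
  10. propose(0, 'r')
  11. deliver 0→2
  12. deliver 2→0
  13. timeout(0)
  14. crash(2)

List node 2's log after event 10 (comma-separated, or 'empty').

e1 propose(0,'x'): ·
e2 deliver 0→2: 2[back,v=0,x]
e3 deliver 2→0: 0[prim,v=0,x]
e4 timeout(0): 0[back,v=1,x]
e5 deliver 0→1: 1[back,v=0,x]
e6 deliver 1→0: ·
e7 deliver 0→2: 2[back,v=1,x]
e8 deliver 2→0: ·
e9 timeout(1): 1[prim,v=1,x]
e10 propose(0,'r'): ·

x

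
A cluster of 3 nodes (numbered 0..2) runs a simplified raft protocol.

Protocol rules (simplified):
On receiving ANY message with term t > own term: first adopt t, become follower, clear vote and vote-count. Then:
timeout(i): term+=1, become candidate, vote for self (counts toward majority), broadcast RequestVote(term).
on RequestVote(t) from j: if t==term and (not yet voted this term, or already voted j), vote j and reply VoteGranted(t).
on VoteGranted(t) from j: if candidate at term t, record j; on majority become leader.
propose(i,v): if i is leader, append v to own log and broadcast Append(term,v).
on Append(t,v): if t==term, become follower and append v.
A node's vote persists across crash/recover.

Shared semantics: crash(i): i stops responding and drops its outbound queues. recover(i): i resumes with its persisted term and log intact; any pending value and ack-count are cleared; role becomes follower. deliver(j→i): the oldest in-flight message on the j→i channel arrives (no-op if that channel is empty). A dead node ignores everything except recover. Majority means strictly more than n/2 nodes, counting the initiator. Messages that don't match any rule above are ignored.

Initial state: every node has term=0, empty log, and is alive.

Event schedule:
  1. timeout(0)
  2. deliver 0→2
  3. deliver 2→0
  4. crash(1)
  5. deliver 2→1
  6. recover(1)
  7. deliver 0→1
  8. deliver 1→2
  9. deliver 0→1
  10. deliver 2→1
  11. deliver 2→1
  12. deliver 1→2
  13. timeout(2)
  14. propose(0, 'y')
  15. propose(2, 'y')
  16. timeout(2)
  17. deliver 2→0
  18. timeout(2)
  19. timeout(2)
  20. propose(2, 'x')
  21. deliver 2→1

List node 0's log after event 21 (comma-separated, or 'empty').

y

1. timeout(0):  <0:cand t1 ->
2. deliver 0→2:  <2:foll t1 ->
3. deliver 2→0:  <0:lead t1 ->
4. crash(1):  <1:✗foll t0 ->
5. deliver 2→1:  nop
6. recover(1):  <1:foll t0 ->
7. deliver 0→1:  <1:foll t1 ->
8. deliver 1→2:  nop
9. deliver 0→1:  nop
10. deliver 2→1:  nop
11. deliver 2→1:  nop
12. deliver 1→2:  nop
13. timeout(2):  <2:cand t2 ->
14. propose(0,'y'):  <0:lead t1 y>
15. propose(2,'y'):  nop
16. timeout(2):  <2:cand t3 ->
17. deliver 2→0:  <0:foll t2 y>
18. timeout(2):  <2:cand t4 ->
19. timeout(2):  <2:cand t5 ->
20. propose(2,'x'):  nop
21. deliver 2→1:  <1:foll t2 ->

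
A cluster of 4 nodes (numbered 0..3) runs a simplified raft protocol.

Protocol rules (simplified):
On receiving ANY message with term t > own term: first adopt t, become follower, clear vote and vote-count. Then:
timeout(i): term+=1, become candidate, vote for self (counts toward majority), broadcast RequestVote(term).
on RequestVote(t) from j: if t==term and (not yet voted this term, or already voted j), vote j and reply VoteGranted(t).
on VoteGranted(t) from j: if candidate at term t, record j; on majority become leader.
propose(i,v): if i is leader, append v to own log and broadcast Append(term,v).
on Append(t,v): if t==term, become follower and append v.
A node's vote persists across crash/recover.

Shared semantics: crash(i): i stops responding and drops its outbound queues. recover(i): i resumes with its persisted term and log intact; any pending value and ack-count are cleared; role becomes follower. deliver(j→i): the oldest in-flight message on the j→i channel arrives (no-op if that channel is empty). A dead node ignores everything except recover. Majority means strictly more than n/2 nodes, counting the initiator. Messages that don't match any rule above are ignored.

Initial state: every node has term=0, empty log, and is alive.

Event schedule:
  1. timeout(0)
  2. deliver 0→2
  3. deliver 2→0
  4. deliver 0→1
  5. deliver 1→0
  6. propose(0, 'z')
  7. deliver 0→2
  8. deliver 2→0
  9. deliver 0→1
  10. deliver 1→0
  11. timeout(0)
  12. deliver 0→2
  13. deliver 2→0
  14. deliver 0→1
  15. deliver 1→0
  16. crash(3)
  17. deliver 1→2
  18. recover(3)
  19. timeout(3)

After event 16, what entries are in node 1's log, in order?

z

step 1 timeout(0): 0={cand,t=1,log=-}
step 2 deliver 0→2: 2={foll,t=1,log=-}
step 3 deliver 2→0: —
step 4 deliver 0→1: 1={foll,t=1,log=-}
step 5 deliver 1→0: 0={lead,t=1,log=-}
step 6 propose(0,'z'): 0={lead,t=1,log=z}
step 7 deliver 0→2: 2={foll,t=1,log=z}
step 8 deliver 2→0: —
step 9 deliver 0→1: 1={foll,t=1,log=z}
step 10 deliver 1→0: —
step 11 timeout(0): 0={cand,t=2,log=z}
step 12 deliver 0→2: 2={foll,t=2,log=z}
step 13 deliver 2→0: —
step 14 deliver 0→1: 1={foll,t=2,log=z}
step 15 deliver 1→0: 0={lead,t=2,log=z}
step 16 crash(3): 3={✗foll,t=0,log=-}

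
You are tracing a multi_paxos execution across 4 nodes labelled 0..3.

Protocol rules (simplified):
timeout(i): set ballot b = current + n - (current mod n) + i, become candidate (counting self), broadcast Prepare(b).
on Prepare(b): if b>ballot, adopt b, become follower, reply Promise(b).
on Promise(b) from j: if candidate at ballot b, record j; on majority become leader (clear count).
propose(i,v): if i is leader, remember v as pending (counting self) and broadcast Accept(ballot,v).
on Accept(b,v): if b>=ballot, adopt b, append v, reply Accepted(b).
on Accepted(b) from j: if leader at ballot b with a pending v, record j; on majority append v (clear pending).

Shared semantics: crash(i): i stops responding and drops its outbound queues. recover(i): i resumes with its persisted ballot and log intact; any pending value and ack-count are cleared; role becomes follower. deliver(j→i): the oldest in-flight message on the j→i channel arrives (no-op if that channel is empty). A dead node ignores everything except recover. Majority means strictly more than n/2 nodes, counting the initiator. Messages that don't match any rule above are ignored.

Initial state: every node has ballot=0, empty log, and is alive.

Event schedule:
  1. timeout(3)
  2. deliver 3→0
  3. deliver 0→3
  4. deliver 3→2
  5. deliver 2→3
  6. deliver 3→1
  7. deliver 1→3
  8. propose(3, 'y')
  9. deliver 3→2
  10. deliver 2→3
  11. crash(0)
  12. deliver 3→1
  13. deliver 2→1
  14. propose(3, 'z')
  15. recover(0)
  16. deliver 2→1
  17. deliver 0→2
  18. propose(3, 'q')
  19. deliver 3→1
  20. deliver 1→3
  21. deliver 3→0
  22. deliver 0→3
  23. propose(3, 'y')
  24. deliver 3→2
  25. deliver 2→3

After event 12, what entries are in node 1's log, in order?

e1 timeout(3): 3[cand,b=7,-]
e2 deliver 3→0: 0[foll,b=7,-]
e3 deliver 0→3: ·
e4 deliver 3→2: 2[foll,b=7,-]
e5 deliver 2→3: 3[lead,b=7,-]
e6 deliver 3→1: 1[foll,b=7,-]
e7 deliver 1→3: ·
e8 propose(3,'y'): ·
e9 deliver 3→2: 2[foll,b=7,y]
e10 deliver 2→3: ·
e11 crash(0): 0[✗foll,b=7,-]
e12 deliver 3→1: 1[foll,b=7,y]

y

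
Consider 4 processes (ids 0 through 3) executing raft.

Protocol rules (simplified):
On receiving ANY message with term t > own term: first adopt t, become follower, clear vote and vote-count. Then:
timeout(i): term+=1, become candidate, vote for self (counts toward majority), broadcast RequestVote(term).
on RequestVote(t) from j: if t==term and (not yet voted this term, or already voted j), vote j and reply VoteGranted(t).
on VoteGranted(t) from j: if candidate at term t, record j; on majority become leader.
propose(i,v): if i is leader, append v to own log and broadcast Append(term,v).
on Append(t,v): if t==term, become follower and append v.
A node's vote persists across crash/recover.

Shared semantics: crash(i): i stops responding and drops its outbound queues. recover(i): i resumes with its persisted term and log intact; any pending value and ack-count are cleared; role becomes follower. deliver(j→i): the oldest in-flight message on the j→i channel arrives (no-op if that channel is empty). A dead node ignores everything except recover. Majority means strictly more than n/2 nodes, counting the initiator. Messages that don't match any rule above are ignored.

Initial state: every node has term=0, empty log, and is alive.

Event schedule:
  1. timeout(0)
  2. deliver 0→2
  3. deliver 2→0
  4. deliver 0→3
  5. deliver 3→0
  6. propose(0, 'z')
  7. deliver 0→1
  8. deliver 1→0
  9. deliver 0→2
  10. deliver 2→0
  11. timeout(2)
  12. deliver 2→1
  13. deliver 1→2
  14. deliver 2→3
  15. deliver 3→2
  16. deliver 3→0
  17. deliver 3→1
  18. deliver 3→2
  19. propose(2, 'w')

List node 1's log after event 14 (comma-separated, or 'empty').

empty

e1 timeout(0): 0[cand,t=1,-]
e2 deliver 0→2: 2[foll,t=1,-]
e3 deliver 2→0: ·
e4 deliver 0→3: 3[foll,t=1,-]
e5 deliver 3→0: 0[lead,t=1,-]
e6 propose(0,'z'): 0[lead,t=1,z]
e7 deliver 0→1: 1[foll,t=1,-]
e8 deliver 1→0: ·
e9 deliver 0→2: 2[foll,t=1,z]
e10 deliver 2→0: ·
e11 timeout(2): 2[cand,t=2,z]
e12 deliver 2→1: 1[foll,t=2,-]
e13 deliver 1→2: ·
e14 deliver 2→3: 3[foll,t=2,-]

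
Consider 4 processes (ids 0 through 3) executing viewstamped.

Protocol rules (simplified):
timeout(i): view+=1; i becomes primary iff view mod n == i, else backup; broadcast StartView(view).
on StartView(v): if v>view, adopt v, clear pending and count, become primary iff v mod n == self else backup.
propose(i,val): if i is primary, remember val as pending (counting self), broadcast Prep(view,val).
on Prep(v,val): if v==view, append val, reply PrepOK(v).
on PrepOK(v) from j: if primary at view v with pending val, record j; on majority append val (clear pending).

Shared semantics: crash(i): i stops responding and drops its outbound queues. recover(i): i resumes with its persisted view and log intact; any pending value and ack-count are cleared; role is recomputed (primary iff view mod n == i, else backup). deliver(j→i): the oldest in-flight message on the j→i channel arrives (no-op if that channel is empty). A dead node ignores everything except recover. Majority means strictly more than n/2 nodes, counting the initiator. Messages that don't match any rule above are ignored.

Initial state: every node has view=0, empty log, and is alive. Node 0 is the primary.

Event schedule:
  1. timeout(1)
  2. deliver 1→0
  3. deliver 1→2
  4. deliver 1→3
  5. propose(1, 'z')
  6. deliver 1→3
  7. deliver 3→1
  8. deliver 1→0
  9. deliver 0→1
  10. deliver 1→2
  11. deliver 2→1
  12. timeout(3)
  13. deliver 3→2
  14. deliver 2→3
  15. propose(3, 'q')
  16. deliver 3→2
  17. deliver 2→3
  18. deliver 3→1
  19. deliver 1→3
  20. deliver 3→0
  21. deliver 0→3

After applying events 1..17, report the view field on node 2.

2

after 1 — timeout(1): n1:prim/v1/[-]
after 2 — deliver 1→0: n0:back/v1/[-]
after 3 — deliver 1→2: n2:back/v1/[-]
after 4 — deliver 1→3: n3:back/v1/[-]
after 5 — propose(1,'z'): ·
after 6 — deliver 1→3: n3:back/v1/[z]
after 7 — deliver 3→1: ·
after 8 — deliver 1→0: n0:back/v1/[z]
after 9 — deliver 0→1: n1:prim/v1/[z]
after 10 — deliver 1→2: n2:back/v1/[z]
after 11 — deliver 2→1: ·
after 12 — timeout(3): n3:back/v2/[z]
after 13 — deliver 3→2: n2:prim/v2/[z]
after 14 — deliver 2→3: ·
after 15 — propose(3,'q'): ·
after 16 — deliver 3→2: ·
after 17 — deliver 2→3: ·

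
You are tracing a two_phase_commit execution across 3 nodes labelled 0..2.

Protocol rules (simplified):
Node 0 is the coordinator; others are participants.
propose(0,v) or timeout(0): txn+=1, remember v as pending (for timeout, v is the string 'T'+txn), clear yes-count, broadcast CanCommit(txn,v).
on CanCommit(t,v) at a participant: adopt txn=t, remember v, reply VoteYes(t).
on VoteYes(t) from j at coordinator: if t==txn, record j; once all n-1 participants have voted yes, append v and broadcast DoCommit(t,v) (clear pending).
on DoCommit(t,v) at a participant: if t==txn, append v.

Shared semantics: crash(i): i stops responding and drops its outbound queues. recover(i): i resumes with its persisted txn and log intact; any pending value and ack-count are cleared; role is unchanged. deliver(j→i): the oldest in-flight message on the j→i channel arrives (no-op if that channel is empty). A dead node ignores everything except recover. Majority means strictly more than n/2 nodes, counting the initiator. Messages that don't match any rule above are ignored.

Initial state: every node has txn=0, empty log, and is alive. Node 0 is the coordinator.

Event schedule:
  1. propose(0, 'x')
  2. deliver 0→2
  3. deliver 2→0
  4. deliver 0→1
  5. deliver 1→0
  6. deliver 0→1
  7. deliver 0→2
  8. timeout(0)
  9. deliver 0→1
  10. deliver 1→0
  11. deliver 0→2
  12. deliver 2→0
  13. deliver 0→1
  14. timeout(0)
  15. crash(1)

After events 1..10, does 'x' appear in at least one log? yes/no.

after 1 — propose(0,'x'): n0:coor/t1/[-]
after 2 — deliver 0→2: n2:part/t1/[-]
after 3 — deliver 2→0: ·
after 4 — deliver 0→1: n1:part/t1/[-]
after 5 — deliver 1→0: n0:coor/t1/[x]
after 6 — deliver 0→1: n1:part/t1/[x]
after 7 — deliver 0→2: n2:part/t1/[x]
after 8 — timeout(0): n0:coor/t2/[x]
after 9 — deliver 0→1: n1:part/t2/[x]
after 10 — deliver 1→0: ·

yes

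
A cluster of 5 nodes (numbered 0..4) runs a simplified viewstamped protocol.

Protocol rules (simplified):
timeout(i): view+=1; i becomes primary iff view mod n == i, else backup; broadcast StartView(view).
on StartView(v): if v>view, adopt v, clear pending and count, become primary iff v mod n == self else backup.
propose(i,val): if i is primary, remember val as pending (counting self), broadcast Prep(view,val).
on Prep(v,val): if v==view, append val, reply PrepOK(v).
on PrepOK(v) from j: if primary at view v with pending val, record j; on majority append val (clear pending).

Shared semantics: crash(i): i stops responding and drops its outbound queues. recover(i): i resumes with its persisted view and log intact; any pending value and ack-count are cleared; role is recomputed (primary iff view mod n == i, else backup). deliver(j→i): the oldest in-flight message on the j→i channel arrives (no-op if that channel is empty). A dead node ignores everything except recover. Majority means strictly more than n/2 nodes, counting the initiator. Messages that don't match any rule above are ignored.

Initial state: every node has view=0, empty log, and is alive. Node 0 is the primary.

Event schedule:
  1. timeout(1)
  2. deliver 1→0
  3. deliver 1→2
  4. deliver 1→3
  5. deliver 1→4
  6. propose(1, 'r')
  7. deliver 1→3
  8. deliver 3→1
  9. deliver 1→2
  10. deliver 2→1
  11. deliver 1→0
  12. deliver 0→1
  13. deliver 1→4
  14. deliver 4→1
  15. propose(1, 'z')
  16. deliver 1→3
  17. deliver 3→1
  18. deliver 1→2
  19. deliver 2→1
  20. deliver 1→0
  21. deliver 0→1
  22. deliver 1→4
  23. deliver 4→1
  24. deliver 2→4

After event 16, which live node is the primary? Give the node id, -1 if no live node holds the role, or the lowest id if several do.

1

after 1 — timeout(1): n1:prim/v1/[-]
after 2 — deliver 1→0: n0:back/v1/[-]
after 3 — deliver 1→2: n2:back/v1/[-]
after 4 — deliver 1→3: n3:back/v1/[-]
after 5 — deliver 1→4: n4:back/v1/[-]
after 6 — propose(1,'r'): ·
after 7 — deliver 1→3: n3:back/v1/[r]
after 8 — deliver 3→1: ·
after 9 — deliver 1→2: n2:back/v1/[r]
after 10 — deliver 2→1: n1:prim/v1/[r]
after 11 — deliver 1→0: n0:back/v1/[r]
after 12 — deliver 0→1: ·
after 13 — deliver 1→4: n4:back/v1/[r]
after 14 — deliver 4→1: ·
after 15 — propose(1,'z'): ·
after 16 — deliver 1→3: n3:back/v1/[r,z]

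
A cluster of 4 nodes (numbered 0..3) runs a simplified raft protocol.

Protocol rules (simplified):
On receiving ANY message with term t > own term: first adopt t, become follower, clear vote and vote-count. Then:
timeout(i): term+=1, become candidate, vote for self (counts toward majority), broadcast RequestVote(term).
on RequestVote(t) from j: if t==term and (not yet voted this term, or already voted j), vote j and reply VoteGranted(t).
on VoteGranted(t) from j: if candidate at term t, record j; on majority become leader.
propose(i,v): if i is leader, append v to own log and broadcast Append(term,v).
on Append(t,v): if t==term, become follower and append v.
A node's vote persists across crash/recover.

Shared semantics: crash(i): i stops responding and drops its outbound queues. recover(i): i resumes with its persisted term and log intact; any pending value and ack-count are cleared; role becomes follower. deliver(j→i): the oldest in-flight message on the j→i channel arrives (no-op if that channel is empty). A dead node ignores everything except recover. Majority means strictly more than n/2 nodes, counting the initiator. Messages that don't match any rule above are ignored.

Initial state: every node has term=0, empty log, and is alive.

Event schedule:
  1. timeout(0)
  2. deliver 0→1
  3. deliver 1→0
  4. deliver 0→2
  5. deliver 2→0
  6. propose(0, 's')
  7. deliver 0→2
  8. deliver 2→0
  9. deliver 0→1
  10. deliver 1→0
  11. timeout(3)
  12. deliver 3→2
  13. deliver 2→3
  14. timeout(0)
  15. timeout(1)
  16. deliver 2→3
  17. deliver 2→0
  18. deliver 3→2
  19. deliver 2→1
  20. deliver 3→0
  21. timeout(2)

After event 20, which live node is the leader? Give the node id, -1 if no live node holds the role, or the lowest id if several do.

-1

1. timeout(0):  <0:cand t1 ->
2. deliver 0→1:  <1:foll t1 ->
3. deliver 1→0:  nop
4. deliver 0→2:  <2:foll t1 ->
5. deliver 2→0:  <0:lead t1 ->
6. propose(0,'s'):  <0:lead t1 s>
7. deliver 0→2:  <2:foll t1 s>
8. deliver 2→0:  nop
9. deliver 0→1:  <1:foll t1 s>
10. deliver 1→0:  nop
11. timeout(3):  <3:cand t1 ->
12. deliver 3→2:  nop
13. deliver 2→3:  nop
14. timeout(0):  <0:cand t2 s>
15. timeout(1):  <1:cand t2 s>
16. deliver 2→3:  nop
17. deliver 2→0:  nop
18. deliver 3→2:  nop
19. deliver 2→1:  nop
20. deliver 3→0:  nop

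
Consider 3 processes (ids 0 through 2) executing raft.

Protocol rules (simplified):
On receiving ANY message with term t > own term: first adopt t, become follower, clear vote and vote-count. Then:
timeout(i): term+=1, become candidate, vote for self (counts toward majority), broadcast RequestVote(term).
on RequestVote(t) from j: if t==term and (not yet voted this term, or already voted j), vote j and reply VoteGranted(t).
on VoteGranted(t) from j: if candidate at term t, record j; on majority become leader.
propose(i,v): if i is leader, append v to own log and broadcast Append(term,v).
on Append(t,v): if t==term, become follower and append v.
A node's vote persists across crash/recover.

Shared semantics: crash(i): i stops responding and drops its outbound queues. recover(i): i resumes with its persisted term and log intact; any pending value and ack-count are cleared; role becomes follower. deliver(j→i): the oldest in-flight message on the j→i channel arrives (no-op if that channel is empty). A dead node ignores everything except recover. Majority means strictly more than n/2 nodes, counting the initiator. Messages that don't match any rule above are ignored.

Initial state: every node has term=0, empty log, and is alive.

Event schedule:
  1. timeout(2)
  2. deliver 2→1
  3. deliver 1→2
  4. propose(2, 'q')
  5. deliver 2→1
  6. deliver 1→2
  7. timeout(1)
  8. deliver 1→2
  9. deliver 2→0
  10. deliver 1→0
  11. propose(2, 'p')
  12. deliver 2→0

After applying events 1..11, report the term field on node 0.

2

step 1 timeout(2): 2={cand,t=1,log=-}
step 2 deliver 2→1: 1={foll,t=1,log=-}
step 3 deliver 1→2: 2={lead,t=1,log=-}
step 4 propose(2,'q'): 2={lead,t=1,log=q}
step 5 deliver 2→1: 1={foll,t=1,log=q}
step 6 deliver 1→2: —
step 7 timeout(1): 1={cand,t=2,log=q}
step 8 deliver 1→2: 2={foll,t=2,log=q}
step 9 deliver 2→0: 0={foll,t=1,log=-}
step 10 deliver 1→0: 0={foll,t=2,log=-}
step 11 propose(2,'p'): —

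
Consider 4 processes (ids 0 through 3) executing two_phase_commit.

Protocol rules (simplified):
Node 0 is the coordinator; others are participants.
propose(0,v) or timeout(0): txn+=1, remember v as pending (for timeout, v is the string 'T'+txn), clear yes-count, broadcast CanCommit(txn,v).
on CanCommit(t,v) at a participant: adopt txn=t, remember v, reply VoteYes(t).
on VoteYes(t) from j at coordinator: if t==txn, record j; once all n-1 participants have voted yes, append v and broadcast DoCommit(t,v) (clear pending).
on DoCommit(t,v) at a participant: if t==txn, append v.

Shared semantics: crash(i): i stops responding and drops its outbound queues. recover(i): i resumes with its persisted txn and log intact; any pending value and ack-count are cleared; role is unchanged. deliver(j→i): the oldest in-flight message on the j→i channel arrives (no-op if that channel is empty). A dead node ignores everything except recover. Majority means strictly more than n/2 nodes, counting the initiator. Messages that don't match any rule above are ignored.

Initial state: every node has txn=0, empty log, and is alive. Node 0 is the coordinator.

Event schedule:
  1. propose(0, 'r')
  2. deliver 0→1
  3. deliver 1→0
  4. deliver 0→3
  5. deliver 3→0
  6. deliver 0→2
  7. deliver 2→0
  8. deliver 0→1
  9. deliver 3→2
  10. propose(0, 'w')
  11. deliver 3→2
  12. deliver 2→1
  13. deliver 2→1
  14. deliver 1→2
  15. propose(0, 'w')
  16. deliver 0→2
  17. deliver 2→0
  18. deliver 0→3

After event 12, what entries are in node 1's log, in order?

r

after 1 — propose(0,'r'): n0:coor/t1/[-]
after 2 — deliver 0→1: n1:part/t1/[-]
after 3 — deliver 1→0: ·
after 4 — deliver 0→3: n3:part/t1/[-]
after 5 — deliver 3→0: ·
after 6 — deliver 0→2: n2:part/t1/[-]
after 7 — deliver 2→0: n0:coor/t1/[r]
after 8 — deliver 0→1: n1:part/t1/[r]
after 9 — deliver 3→2: ·
after 10 — propose(0,'w'): n0:coor/t2/[r]
after 11 — deliver 3→2: ·
after 12 — deliver 2→1: ·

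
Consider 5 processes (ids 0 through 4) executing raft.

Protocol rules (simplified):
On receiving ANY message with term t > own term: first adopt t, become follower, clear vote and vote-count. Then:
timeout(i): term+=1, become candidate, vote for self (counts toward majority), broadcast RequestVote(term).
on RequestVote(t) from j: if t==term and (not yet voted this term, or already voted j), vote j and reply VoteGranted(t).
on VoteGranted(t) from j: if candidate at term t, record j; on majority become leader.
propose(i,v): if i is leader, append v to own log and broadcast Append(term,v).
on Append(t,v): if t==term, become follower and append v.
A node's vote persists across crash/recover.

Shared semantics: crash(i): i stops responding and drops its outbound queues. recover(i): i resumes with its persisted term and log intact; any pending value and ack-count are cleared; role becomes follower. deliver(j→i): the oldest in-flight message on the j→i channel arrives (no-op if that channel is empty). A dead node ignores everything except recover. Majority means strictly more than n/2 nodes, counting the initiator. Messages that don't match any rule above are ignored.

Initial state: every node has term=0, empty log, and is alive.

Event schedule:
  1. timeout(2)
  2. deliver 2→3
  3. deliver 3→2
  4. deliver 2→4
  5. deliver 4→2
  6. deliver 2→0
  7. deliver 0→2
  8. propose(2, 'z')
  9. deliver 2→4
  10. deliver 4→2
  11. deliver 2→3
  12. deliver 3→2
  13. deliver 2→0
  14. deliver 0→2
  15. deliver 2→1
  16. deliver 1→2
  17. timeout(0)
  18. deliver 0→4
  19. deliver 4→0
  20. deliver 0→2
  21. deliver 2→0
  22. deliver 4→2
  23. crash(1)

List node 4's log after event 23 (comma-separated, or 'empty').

after 1 — timeout(2): n2:cand/t1/[-]
after 2 — deliver 2→3: n3:foll/t1/[-]
after 3 — deliver 3→2: ·
after 4 — deliver 2→4: n4:foll/t1/[-]
after 5 — deliver 4→2: n2:lead/t1/[-]
after 6 — deliver 2→0: n0:foll/t1/[-]
after 7 — deliver 0→2: ·
after 8 — propose(2,'z'): n2:lead/t1/[z]
after 9 — deliver 2→4: n4:foll/t1/[z]
after 10 — deliver 4→2: ·
after 11 — deliver 2→3: n3:foll/t1/[z]
after 12 — deliver 3→2: ·
after 13 — deliver 2→0: n0:foll/t1/[z]
after 14 — deliver 0→2: ·
after 15 — deliver 2→1: n1:foll/t1/[-]
after 16 — deliver 1→2: ·
after 17 — timeout(0): n0:cand/t2/[z]
after 18 — deliver 0→4: n4:foll/t2/[z]
after 19 — deliver 4→0: ·
after 20 — deliver 0→2: n2:foll/t2/[z]
after 21 — deliver 2→0: n0:lead/t2/[z]
after 22 — deliver 4→2: ·
after 23 — crash(1): n1:✗foll/t1/[-]

z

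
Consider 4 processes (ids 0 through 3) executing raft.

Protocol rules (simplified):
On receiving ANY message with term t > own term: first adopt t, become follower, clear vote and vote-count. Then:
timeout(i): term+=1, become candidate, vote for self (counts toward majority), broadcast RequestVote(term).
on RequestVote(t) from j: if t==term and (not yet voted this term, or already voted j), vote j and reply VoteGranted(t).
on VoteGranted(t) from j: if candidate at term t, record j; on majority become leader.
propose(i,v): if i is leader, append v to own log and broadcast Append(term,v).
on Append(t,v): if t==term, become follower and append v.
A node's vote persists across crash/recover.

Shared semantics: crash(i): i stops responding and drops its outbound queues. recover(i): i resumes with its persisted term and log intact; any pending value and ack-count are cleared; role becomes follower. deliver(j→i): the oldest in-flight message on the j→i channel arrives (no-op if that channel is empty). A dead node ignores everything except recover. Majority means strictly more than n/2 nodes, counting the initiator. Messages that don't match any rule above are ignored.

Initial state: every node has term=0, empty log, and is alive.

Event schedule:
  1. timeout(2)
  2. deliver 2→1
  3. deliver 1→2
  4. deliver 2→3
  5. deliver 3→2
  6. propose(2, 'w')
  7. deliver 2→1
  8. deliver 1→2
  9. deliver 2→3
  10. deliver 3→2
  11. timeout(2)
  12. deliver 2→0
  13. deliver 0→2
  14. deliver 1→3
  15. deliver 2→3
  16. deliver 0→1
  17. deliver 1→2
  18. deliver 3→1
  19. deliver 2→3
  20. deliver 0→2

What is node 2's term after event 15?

e1 timeout(2): 2[cand,t=1,-]
e2 deliver 2→1: 1[foll,t=1,-]
e3 deliver 1→2: ·
e4 deliver 2→3: 3[foll,t=1,-]
e5 deliver 3→2: 2[lead,t=1,-]
e6 propose(2,'w'): 2[lead,t=1,w]
e7 deliver 2→1: 1[foll,t=1,w]
e8 deliver 1→2: ·
e9 deliver 2→3: 3[foll,t=1,w]
e10 deliver 3→2: ·
e11 timeout(2): 2[cand,t=2,w]
e12 deliver 2→0: 0[foll,t=1,-]
e13 deliver 0→2: ·
e14 deliver 1→3: ·
e15 deliver 2→3: 3[foll,t=2,w]

2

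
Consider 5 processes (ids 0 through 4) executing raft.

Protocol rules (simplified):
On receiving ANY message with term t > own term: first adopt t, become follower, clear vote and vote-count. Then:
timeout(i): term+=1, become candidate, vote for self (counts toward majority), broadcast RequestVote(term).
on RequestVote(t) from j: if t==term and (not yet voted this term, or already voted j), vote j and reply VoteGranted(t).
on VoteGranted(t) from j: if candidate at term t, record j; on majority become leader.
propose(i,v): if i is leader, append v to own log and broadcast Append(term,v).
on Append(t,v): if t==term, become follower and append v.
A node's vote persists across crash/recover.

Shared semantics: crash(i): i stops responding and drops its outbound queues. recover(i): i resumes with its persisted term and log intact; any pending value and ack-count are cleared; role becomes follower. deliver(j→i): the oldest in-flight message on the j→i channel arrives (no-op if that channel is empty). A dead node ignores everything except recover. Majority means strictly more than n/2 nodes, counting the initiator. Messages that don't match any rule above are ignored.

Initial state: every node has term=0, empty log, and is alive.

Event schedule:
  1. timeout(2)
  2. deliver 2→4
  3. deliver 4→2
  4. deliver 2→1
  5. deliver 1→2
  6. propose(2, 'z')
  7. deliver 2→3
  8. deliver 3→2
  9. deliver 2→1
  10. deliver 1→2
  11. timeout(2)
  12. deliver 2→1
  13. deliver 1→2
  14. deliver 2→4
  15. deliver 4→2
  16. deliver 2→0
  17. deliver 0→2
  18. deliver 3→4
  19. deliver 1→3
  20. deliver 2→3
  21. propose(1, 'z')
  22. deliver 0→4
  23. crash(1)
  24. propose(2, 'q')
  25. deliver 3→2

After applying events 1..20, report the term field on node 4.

1

after 1 — timeout(2): n2:cand/t1/[-]
after 2 — deliver 2→4: n4:foll/t1/[-]
after 3 — deliver 4→2: ·
after 4 — deliver 2→1: n1:foll/t1/[-]
after 5 — deliver 1→2: n2:lead/t1/[-]
after 6 — propose(2,'z'): n2:lead/t1/[z]
after 7 — deliver 2→3: n3:foll/t1/[-]
after 8 — deliver 3→2: ·
after 9 — deliver 2→1: n1:foll/t1/[z]
after 10 — deliver 1→2: ·
after 11 — timeout(2): n2:cand/t2/[z]
after 12 — deliver 2→1: n1:foll/t2/[z]
after 13 — deliver 1→2: ·
after 14 — deliver 2→4: n4:foll/t1/[z]
after 15 — deliver 4→2: ·
after 16 — deliver 2→0: n0:foll/t1/[-]
after 17 — deliver 0→2: ·
after 18 — deliver 3→4: ·
after 19 — deliver 1→3: ·
after 20 — deliver 2→3: n3:foll/t1/[z]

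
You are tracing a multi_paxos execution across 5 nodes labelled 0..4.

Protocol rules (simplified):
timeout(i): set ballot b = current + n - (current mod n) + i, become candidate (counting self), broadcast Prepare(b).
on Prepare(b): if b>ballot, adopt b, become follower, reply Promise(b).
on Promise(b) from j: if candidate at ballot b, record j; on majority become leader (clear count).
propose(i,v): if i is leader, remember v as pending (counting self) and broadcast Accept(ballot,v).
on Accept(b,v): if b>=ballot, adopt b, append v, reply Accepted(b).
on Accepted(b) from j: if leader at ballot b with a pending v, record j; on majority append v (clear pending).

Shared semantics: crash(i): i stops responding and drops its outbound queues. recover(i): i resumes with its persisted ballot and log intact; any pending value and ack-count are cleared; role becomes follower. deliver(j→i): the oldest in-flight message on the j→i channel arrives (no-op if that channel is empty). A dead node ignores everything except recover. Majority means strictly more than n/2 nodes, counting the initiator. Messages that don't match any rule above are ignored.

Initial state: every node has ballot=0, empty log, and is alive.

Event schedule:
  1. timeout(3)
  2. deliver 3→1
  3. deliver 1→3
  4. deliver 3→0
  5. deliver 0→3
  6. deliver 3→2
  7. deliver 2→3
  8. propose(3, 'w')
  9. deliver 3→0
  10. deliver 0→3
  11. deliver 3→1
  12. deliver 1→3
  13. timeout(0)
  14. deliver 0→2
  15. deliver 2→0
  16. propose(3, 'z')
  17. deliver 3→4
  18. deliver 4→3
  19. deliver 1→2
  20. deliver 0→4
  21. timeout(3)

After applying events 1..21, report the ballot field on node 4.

10

after 1 — timeout(3): n3:cand/b8/[-]
after 2 — deliver 3→1: n1:foll/b8/[-]
after 3 — deliver 1→3: ·
after 4 — deliver 3→0: n0:foll/b8/[-]
after 5 — deliver 0→3: n3:lead/b8/[-]
after 6 — deliver 3→2: n2:foll/b8/[-]
after 7 — deliver 2→3: ·
after 8 — propose(3,'w'): ·
after 9 — deliver 3→0: n0:foll/b8/[w]
after 10 — deliver 0→3: ·
after 11 — deliver 3→1: n1:foll/b8/[w]
after 12 — deliver 1→3: n3:lead/b8/[w]
after 13 — timeout(0): n0:cand/b10/[w]
after 14 — deliver 0→2: n2:foll/b10/[-]
after 15 — deliver 2→0: ·
after 16 — propose(3,'z'): ·
after 17 — deliver 3→4: n4:foll/b8/[-]
after 18 — deliver 4→3: ·
after 19 — deliver 1→2: ·
after 20 — deliver 0→4: n4:foll/b10/[-]
after 21 — timeout(3): n3:cand/b13/[w]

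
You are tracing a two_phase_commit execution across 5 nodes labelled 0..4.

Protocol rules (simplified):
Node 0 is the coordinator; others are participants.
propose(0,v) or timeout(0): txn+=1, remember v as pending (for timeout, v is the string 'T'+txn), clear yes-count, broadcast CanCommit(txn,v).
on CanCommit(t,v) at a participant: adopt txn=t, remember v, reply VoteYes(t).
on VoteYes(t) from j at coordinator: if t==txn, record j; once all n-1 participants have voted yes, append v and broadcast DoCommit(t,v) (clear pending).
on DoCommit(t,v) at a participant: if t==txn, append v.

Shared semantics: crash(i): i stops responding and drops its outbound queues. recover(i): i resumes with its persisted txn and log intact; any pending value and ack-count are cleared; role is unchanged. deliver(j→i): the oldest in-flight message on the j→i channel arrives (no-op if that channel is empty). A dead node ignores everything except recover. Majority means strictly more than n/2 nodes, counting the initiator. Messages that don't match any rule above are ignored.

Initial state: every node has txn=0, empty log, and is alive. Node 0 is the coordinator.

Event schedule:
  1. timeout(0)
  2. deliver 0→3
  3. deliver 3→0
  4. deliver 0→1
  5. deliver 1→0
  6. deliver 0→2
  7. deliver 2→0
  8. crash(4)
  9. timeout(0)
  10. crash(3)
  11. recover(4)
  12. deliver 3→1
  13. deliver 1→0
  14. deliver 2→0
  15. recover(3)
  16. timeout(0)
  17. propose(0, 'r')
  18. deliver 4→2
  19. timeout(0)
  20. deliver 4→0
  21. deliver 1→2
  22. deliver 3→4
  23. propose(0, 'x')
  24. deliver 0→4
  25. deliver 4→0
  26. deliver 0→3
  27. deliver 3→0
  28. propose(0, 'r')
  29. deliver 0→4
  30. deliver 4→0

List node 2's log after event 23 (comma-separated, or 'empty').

e1 timeout(0): 0[coor,t=1,-]
e2 deliver 0→3: 3[part,t=1,-]
e3 deliver 3→0: ·
e4 deliver 0→1: 1[part,t=1,-]
e5 deliver 1→0: ·
e6 deliver 0→2: 2[part,t=1,-]
e7 deliver 2→0: ·
e8 crash(4): 4[✗part,t=0,-]
e9 timeout(0): 0[coor,t=2,-]
e10 crash(3): 3[✗part,t=1,-]
e11 recover(4): 4[part,t=0,-]
e12 deliver 3→1: ·
e13 deliver 1→0: ·
e14 deliver 2→0: ·
e15 recover(3): 3[part,t=1,-]
e16 timeout(0): 0[coor,t=3,-]
e17 propose(0,'r'): 0[coor,t=4,-]
e18 deliver 4→2: ·
e19 timeout(0): 0[coor,t=5,-]
e20 deliver 4→0: ·
e21 deliver 1→2: ·
e22 deliver 3→4: ·
e23 propose(0,'x'): 0[coor,t=6,-]

empty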